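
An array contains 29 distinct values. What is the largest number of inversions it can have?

406

A reversed (strictly descending) arrangement makes every pair an inversion, giving C(29, 2) inversions.
C(29, 2) = 29·28/2 = 406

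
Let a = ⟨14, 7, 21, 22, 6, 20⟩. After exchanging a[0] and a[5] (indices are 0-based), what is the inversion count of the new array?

8

Positions 0 and 5 hold 14 and 20; after swapping, the array is [20, 7, 21, 22, 6, 14].
Count, for each position, how many later elements it exceeds:
20 → 7, 6, 14 → 3
7 → 6 → 1
21 → 6, 14 → 2
22 → 6, 14 → 2
6 → none → 0
14 → none → 0
Sum: 3 + 1 + 2 + 2 + 0 + 0 = 8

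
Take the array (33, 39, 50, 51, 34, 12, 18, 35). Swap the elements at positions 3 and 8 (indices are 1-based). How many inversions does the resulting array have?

15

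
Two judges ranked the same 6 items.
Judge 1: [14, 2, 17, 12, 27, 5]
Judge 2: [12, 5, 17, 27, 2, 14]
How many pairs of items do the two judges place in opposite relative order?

Assign each item its position (1..6) in the first ordering, then rewrite the second ordering as that position sequence:
positions: 14→1, 2→2, 17→3, 12→4, 27→5, 5→6
second ordering as positions: [4, 6, 3, 5, 2, 1]
Discordant pairs = inversions in this position sequence.
4: 3, 2, 1 → 3
6: 3, 5, 2, 1 → 4
3: 2, 1 → 2
5: 2, 1 → 2
2: 1 → 1
1: 0
Total: 3 + 4 + 2 + 2 + 1 + 0 = 12

Discordant pairs: 12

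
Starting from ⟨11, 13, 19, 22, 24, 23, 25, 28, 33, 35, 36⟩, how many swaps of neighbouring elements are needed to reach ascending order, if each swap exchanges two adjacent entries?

1

Minimum adjacent swaps = number of inversions (each swap of adjacent out-of-order elements removes one inversion and no swap can remove more).
Count inversions — for each element, later elements that are smaller:
11: none → 0
13: none → 0
19: none → 0
22: none → 0
24: 23 → 1
23: none → 0
25: none → 0
28: none → 0
33: none → 0
35: none → 0
36: none → 0
Total inversions: 0 + 0 + 0 + 0 + 1 + 0 + 0 + 0 + 0 + 0 + 0 = 1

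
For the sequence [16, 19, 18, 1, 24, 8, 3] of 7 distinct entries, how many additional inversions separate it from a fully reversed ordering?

Maximum inversions for 7 distinct elements is C(7, 2) = 7·6/2 = 21.
Current inversions — for each element, count later smaller elements:
16: 3
19: 4
18: 3
1: 0
24: 2
8: 1
3: 0
Current total: 3 + 4 + 3 + 0 + 2 + 1 + 0 = 13
Shortfall: 21 − 13 = 8

8 inversions short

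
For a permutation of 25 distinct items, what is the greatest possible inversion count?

There are 300 inversions.

A reversed (strictly descending) arrangement makes every pair an inversion, giving C(25, 2) inversions.
C(25, 2) = 25·24/2 = 300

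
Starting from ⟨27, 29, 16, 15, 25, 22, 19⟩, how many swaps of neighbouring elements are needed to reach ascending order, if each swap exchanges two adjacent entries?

Swaps: 14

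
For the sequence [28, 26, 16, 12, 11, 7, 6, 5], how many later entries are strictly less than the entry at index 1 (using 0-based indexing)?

The element at index 1 is 26.
Elements after it: 16, 12, 11, 7, 6, 5
Those smaller than 26: 16, 12, 11, 7, 6, 5

6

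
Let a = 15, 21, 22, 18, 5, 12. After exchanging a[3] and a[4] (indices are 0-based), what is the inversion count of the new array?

9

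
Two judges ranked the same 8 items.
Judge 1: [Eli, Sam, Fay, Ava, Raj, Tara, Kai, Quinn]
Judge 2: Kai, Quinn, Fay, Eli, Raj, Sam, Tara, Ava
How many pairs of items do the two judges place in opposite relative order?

17 discordant pairs

Assign each item its position (1..8) in the first ordering, then rewrite the second ordering as that position sequence:
positions: Eli→1, Sam→2, Fay→3, Ava→4, Raj→5, Tara→6, Kai→7, Quinn→8
second ordering as positions: [7, 8, 3, 1, 5, 2, 6, 4]
Discordant pairs = inversions in this position sequence.
7: 3, 1, 5, 2, 6, 4 → 6
8: 3, 1, 5, 2, 6, 4 → 6
3: 1, 2 → 2
1: 0
5: 2, 4 → 2
2: 0
6: 4 → 1
4: 0
Total: 6 + 6 + 2 + 0 + 2 + 0 + 1 + 0 = 17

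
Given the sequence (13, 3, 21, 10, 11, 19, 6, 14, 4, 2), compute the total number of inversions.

29

Element-by-element contributions:
13 → 3, 10, 11, 6, 4, 2 → 6
3 → 2 → 1
21 → 10, 11, 19, 6, 14, 4, 2 → 7
10 → 6, 4, 2 → 3
11 → 6, 4, 2 → 3
19 → 6, 14, 4, 2 → 4
6 → 4, 2 → 2
14 → 4, 2 → 2
4 → 2 → 1
2 → none → 0
Sum: 6 + 1 + 7 + 3 + 3 + 4 + 2 + 2 + 1 + 0 = 29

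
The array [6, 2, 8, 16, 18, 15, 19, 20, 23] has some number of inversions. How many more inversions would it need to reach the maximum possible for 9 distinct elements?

33 inversions short

Maximum inversions for 9 distinct elements is C(9, 2) = 9·8/2 = 36.
Current inversions — for each element, count later smaller elements:
6: 1
2: 0
8: 0
16: 1
18: 1
15: 0
19: 0
20: 0
23: 0
Current total: 1 + 0 + 0 + 1 + 1 + 0 + 0 + 0 + 0 = 3
Shortfall: 36 − 3 = 33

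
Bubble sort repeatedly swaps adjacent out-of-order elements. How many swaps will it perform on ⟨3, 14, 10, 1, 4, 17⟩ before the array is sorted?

There are 6 swaps.

Each adjacent swap fixes exactly one inversion, so the minimum swap count equals the number of inversions.
Count inversions — for each element, later elements that are smaller:
3: 1 → 1
14: 10, 1, 4 → 3
10: 1, 4 → 2
1: none → 0
4: none → 0
17: none → 0
Total inversions: 1 + 3 + 2 + 0 + 0 + 0 = 6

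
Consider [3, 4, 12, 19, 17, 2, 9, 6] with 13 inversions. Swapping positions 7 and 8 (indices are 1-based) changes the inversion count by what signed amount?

-1

Positions 7 and 8 hold 9 and 6; after swapping, the array is [3, 4, 12, 19, 17, 2, 6, 9].
Element-by-element contributions:
3: 1
4: 1
12: 3
19: 4
17: 3
2: 0
6: 0
9: 0
Sum: 1 + 1 + 3 + 4 + 3 + 0 + 0 + 0 = 12
Change: 12 − 13 = -1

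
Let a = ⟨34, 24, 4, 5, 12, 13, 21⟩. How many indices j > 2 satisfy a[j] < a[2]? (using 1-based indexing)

5

The element at index 2 is 24.
Elements after it: 4, 5, 12, 13, 21
Those smaller than 24: 4, 5, 12, 13, 21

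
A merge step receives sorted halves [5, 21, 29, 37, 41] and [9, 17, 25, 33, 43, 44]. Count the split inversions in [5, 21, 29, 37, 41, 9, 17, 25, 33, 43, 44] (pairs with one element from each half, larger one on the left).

13 split inversions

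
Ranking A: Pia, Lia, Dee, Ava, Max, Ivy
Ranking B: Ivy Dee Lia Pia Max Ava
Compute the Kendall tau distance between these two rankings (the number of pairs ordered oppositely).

Assign each item its position (1..6) in the first ordering, then rewrite the second ordering as that position sequence:
positions: Pia→1, Lia→2, Dee→3, Ava→4, Max→5, Ivy→6
second ordering as positions: [6, 3, 2, 1, 5, 4]
Discordant pairs = inversions in this position sequence.
6: 3, 2, 1, 5, 4 → 5
3: 2, 1 → 2
2: 1 → 1
1: 0
5: 4 → 1
4: 0
Total: 5 + 2 + 1 + 0 + 1 + 0 = 9

Discordant pairs: 9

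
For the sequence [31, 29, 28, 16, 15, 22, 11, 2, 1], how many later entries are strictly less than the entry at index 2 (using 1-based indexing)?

The element at index 2 is 29.
Elements after it: 28, 16, 15, 22, 11, 2, 1
Those smaller than 29: 28, 16, 15, 22, 11, 2, 1

7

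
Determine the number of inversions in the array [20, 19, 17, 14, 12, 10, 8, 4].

28

Count, for each position, how many later elements it exceeds:
20 → 19, 17, 14, 12, 10, 8, 4 → 7
19 → 17, 14, 12, 10, 8, 4 → 6
17 → 14, 12, 10, 8, 4 → 5
14 → 12, 10, 8, 4 → 4
12 → 10, 8, 4 → 3
10 → 8, 4 → 2
8 → 4 → 1
4 → none → 0
Sum: 7 + 6 + 5 + 4 + 3 + 2 + 1 + 0 = 28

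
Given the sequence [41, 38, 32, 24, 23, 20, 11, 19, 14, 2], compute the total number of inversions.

43 inversions

Count, for each position, how many later elements it exceeds:
41 → 38, 32, 24, 23, 20, 11, 19, 14, 2 → 9
38 → 32, 24, 23, 20, 11, 19, 14, 2 → 8
32 → 24, 23, 20, 11, 19, 14, 2 → 7
24 → 23, 20, 11, 19, 14, 2 → 6
23 → 20, 11, 19, 14, 2 → 5
20 → 11, 19, 14, 2 → 4
11 → 2 → 1
19 → 14, 2 → 2
14 → 2 → 1
2 → none → 0
Sum: 9 + 8 + 7 + 6 + 5 + 4 + 1 + 2 + 1 + 0 = 43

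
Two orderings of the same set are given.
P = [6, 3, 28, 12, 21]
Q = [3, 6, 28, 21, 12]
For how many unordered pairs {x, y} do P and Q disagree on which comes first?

Assign each item its position (1..5) in the first ordering, then rewrite the second ordering as that position sequence:
positions: 6→1, 3→2, 28→3, 12→4, 21→5
second ordering as positions: [2, 1, 3, 5, 4]
Discordant pairs = inversions in this position sequence.
2: 1 → 1
1: 0
3: 0
5: 4 → 1
4: 0
Total: 1 + 0 + 0 + 1 + 0 = 2

2 disagreeing pairs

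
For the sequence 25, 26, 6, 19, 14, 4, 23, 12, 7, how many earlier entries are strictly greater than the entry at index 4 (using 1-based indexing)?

The element at index 4 is 19.
Elements before it: 25, 26, 6
Those larger than 19: 25, 26

2 such elements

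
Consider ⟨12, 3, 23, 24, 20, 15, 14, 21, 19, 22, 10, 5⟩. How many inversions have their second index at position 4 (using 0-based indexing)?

The element at index 4 is 20.
Elements before it: 12, 3, 23, 24
Those larger than 20: 23, 24

2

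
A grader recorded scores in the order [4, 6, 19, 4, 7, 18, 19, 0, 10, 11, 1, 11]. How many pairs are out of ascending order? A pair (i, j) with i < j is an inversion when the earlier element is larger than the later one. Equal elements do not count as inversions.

For each element, count later entries that are smaller:
4 → 0, 1 → 2
6 → 4, 0, 1 → 3
19 → 4, 7, 18, 0, 10, 11, 1, 11 → 8
4 → 0, 1 → 2
7 → 0, 1 → 2
18 → 0, 10, 11, 1, 11 → 5
19 → 0, 10, 11, 1, 11 → 5
0 → none → 0
10 → 1 → 1
11 → 1 → 1
1 → none → 0
11 → none → 0
Sum: 2 + 3 + 8 + 2 + 2 + 5 + 5 + 0 + 1 + 1 + 0 + 0 = 29

There are 29 inversions.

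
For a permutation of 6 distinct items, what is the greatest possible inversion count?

A reversed (strictly descending) arrangement makes every pair an inversion, giving C(6, 2) inversions.
C(6, 2) = 6·5/2 = 15

15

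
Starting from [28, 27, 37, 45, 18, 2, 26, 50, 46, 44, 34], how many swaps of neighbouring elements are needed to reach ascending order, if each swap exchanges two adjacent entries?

23 adjacent swaps

The minimum number of adjacent swaps to sort an array equals its inversion count, since every such swap removes exactly one inversion.
Count inversions — for each element, later elements that are smaller:
28: 27, 18, 2, 26 → 4
27: 18, 2, 26 → 3
37: 18, 2, 26, 34 → 4
45: 18, 2, 26, 44, 34 → 5
18: 2 → 1
2: none → 0
26: none → 0
50: 46, 44, 34 → 3
46: 44, 34 → 2
44: 34 → 1
34: none → 0
Total inversions: 4 + 3 + 4 + 5 + 1 + 0 + 0 + 3 + 2 + 1 + 0 = 23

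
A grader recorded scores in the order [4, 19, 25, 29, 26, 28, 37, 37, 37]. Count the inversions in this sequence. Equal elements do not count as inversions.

2

Sweep left to right; for each value list the smaller values that follow it:
4 → none → 0
19 → none → 0
25 → none → 0
29 → 26, 28 → 2
26 → none → 0
28 → none → 0
37 → none → 0
37 → none → 0
37 → none → 0
Sum: 0 + 0 + 0 + 2 + 0 + 0 + 0 + 0 + 0 = 2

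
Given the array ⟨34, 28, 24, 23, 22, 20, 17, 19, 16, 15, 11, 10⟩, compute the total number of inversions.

65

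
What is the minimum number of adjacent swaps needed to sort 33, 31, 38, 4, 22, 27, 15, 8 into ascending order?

Each adjacent swap fixes exactly one inversion, so the minimum swap count equals the number of inversions.
Count inversions — for each element, later elements that are smaller:
33: 31, 4, 22, 27, 15, 8 → 6
31: 4, 22, 27, 15, 8 → 5
38: 4, 22, 27, 15, 8 → 5
4: none → 0
22: 15, 8 → 2
27: 15, 8 → 2
15: 8 → 1
8: none → 0
Total inversions: 6 + 5 + 5 + 0 + 2 + 2 + 1 + 0 = 21

21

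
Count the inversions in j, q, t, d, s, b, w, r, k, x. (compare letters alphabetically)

There are 17 out-of-order pairs.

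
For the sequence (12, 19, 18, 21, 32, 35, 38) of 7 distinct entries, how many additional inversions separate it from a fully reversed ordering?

20

Maximum inversions for 7 distinct elements is C(7, 2) = 7·6/2 = 21.
Current inversions — for each element, count later smaller elements:
12: 0
19: 1
18: 0
21: 0
32: 0
35: 0
38: 0
Current total: 0 + 1 + 0 + 0 + 0 + 0 + 0 = 1
Shortfall: 21 − 1 = 20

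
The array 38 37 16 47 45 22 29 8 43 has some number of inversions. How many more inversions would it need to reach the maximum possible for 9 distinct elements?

Maximum inversions for 9 distinct elements is C(9, 2) = 9·8/2 = 36.
Current inversions — for each element, count later smaller elements:
38: 5
37: 4
16: 1
47: 5
45: 4
22: 1
29: 1
8: 0
43: 0
Current total: 5 + 4 + 1 + 5 + 4 + 1 + 1 + 0 + 0 = 21
Shortfall: 36 − 21 = 15

15 inversions short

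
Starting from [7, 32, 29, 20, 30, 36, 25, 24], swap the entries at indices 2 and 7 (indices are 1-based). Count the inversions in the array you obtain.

8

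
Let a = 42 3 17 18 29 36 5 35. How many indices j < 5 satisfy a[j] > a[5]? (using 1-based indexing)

The element at index 5 is 29.
Elements before it: 42, 3, 17, 18
Those larger than 29: 42

1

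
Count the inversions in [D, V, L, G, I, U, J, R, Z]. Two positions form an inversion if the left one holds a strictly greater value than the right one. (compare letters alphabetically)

11 out-of-order pairs

Count, for each position, how many later elements it exceeds:
D: 0
V: 6
L: 3
G: 0
I: 0
U: 2
J: 0
R: 0
Z: 0
Sum: 0 + 6 + 3 + 0 + 0 + 2 + 0 + 0 + 0 = 11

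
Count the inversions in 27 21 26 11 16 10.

13

Element-by-element contributions:
27: 5
21: 3
26: 3
11: 1
16: 1
10: 0
Sum: 5 + 3 + 3 + 1 + 1 + 0 = 13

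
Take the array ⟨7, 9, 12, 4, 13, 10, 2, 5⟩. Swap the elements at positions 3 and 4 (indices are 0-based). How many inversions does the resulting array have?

Positions 3 and 4 hold 4 and 13; after swapping, the array is [7, 9, 12, 13, 4, 10, 2, 5].
Element-by-element contributions:
7 → 4, 2, 5 → 3
9 → 4, 2, 5 → 3
12 → 4, 10, 2, 5 → 4
13 → 4, 10, 2, 5 → 4
4 → 2 → 1
10 → 2, 5 → 2
2 → none → 0
5 → none → 0
Sum: 3 + 3 + 4 + 4 + 1 + 2 + 0 + 0 = 17

17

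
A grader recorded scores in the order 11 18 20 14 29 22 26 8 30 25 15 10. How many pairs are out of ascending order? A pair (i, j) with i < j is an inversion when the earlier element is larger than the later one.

31

Sweep left to right; for each value list the smaller values that follow it:
11 → 8, 10 → 2
18 → 14, 8, 15, 10 → 4
20 → 14, 8, 15, 10 → 4
14 → 8, 10 → 2
29 → 22, 26, 8, 25, 15, 10 → 6
22 → 8, 15, 10 → 3
26 → 8, 25, 15, 10 → 4
8 → none → 0
30 → 25, 15, 10 → 3
25 → 15, 10 → 2
15 → 10 → 1
10 → none → 0
Sum: 2 + 4 + 4 + 2 + 6 + 3 + 4 + 0 + 3 + 2 + 1 + 0 = 31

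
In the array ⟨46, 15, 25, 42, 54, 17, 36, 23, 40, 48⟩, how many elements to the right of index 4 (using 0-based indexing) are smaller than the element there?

5

The element at index 4 is 54.
Elements after it: 17, 36, 23, 40, 48
Those smaller than 54: 17, 36, 23, 40, 48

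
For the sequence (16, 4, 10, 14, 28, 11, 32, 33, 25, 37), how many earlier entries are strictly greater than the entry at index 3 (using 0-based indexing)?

1 such element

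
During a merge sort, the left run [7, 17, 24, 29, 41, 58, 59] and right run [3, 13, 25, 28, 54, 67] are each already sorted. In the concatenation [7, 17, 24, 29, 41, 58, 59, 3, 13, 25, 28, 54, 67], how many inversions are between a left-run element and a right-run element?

Count, for every r in R, how many entries of L exceed r:
r = 3: 7, 17, 24, 29, 41, 58, 59 → 7
r = 13: 17, 24, 29, 41, 58, 59 → 6
r = 25: 29, 41, 58, 59 → 4
r = 28: 29, 41, 58, 59 → 4
r = 54: 58, 59 → 2
r = 67: none → 0
Cross-inversions: 7 + 6 + 4 + 4 + 2 + 0 = 23

23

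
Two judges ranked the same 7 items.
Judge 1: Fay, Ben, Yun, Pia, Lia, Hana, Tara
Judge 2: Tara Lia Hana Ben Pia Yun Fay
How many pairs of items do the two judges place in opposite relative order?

18

Assign each item its position (1..7) in the first ordering, then rewrite the second ordering as that position sequence:
positions: Fay→1, Ben→2, Yun→3, Pia→4, Lia→5, Hana→6, Tara→7
second ordering as positions: [7, 5, 6, 2, 4, 3, 1]
Discordant pairs = inversions in this position sequence.
7: 5, 6, 2, 4, 3, 1 → 6
5: 2, 4, 3, 1 → 4
6: 2, 4, 3, 1 → 4
2: 1 → 1
4: 3, 1 → 2
3: 1 → 1
1: 0
Total: 6 + 4 + 4 + 1 + 2 + 1 + 0 = 18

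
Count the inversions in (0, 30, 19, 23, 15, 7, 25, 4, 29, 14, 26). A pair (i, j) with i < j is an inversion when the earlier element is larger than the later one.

For each element, count later entries that are smaller:
0 → none → 0
30 → 19, 23, 15, 7, 25, 4, 29, 14, 26 → 9
19 → 15, 7, 4, 14 → 4
23 → 15, 7, 4, 14 → 4
15 → 7, 4, 14 → 3
7 → 4 → 1
25 → 4, 14 → 2
4 → none → 0
29 → 14, 26 → 2
14 → none → 0
26 → none → 0
Sum: 0 + 9 + 4 + 4 + 3 + 1 + 2 + 0 + 2 + 0 + 0 = 25

25 inversions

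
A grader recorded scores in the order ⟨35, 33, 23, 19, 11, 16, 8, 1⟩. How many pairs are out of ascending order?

Element-by-element contributions:
35 → 33, 23, 19, 11, 16, 8, 1 → 7
33 → 23, 19, 11, 16, 8, 1 → 6
23 → 19, 11, 16, 8, 1 → 5
19 → 11, 16, 8, 1 → 4
11 → 8, 1 → 2
16 → 8, 1 → 2
8 → 1 → 1
1 → none → 0
Sum: 7 + 6 + 5 + 4 + 2 + 2 + 1 + 0 = 27

27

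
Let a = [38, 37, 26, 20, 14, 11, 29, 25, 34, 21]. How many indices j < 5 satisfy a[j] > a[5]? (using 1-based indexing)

The element at index 5 is 14.
Elements before it: 38, 37, 26, 20
Those larger than 14: 38, 37, 26, 20

4 such elements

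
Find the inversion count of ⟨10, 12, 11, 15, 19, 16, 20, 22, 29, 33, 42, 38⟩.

Count, for each position, how many later elements it exceeds:
10: 0
12: 1
11: 0
15: 0
19: 1
16: 0
20: 0
22: 0
29: 0
33: 0
42: 1
38: 0
Sum: 0 + 1 + 0 + 0 + 1 + 0 + 0 + 0 + 0 + 0 + 1 + 0 = 3

3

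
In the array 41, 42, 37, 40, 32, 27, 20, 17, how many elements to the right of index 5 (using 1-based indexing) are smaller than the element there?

The element at index 5 is 32.
Elements after it: 27, 20, 17
Those smaller than 32: 27, 20, 17

3 such elements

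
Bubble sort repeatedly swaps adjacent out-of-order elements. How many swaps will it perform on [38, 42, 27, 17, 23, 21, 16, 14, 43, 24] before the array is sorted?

29 swaps

Each adjacent swap fixes exactly one inversion, so the minimum swap count equals the number of inversions.
Count inversions — for each element, later elements that are smaller:
38: 27, 17, 23, 21, 16, 14, 24 → 7
42: 27, 17, 23, 21, 16, 14, 24 → 7
27: 17, 23, 21, 16, 14, 24 → 6
17: 16, 14 → 2
23: 21, 16, 14 → 3
21: 16, 14 → 2
16: 14 → 1
14: none → 0
43: 24 → 1
24: none → 0
Total inversions: 7 + 7 + 6 + 2 + 3 + 2 + 1 + 0 + 1 + 0 = 29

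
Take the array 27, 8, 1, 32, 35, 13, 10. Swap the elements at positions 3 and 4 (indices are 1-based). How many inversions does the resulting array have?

11 inversions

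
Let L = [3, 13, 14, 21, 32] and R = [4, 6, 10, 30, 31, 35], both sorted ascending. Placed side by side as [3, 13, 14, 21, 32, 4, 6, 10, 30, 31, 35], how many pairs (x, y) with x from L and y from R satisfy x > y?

14

Count, for every r in R, how many entries of L exceed r:
r = 4: 13, 14, 21, 32 → 4
r = 6: 13, 14, 21, 32 → 4
r = 10: 13, 14, 21, 32 → 4
r = 30: 32 → 1
r = 31: 32 → 1
r = 35: none → 0
Cross-inversions: 4 + 4 + 4 + 1 + 1 + 0 = 14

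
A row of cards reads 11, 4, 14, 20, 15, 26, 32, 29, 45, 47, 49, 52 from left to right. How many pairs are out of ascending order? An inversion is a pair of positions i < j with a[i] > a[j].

Inversions: 3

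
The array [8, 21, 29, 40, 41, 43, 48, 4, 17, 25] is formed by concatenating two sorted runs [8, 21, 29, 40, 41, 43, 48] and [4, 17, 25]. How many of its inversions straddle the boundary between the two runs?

There are 18 split inversions.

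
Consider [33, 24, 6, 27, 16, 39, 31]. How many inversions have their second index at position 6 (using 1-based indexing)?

The element at index 6 is 39.
Elements before it: 33, 24, 6, 27, 16
None of them are larger than 39.

0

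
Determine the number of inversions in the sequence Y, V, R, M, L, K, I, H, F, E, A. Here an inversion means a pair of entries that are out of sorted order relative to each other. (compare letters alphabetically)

Count, for each position, how many later elements it exceeds:
Y → V, R, M, L, K, I, H, F, E, A → 10
V → R, M, L, K, I, H, F, E, A → 9
R → M, L, K, I, H, F, E, A → 8
M → L, K, I, H, F, E, A → 7
L → K, I, H, F, E, A → 6
K → I, H, F, E, A → 5
I → H, F, E, A → 4
H → F, E, A → 3
F → E, A → 2
E → A → 1
A → none → 0
Sum: 10 + 9 + 8 + 7 + 6 + 5 + 4 + 3 + 2 + 1 + 0 = 55

55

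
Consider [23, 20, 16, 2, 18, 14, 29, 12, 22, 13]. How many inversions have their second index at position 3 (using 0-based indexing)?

3

The element at index 3 is 2.
Elements before it: 23, 20, 16
Those larger than 2: 23, 20, 16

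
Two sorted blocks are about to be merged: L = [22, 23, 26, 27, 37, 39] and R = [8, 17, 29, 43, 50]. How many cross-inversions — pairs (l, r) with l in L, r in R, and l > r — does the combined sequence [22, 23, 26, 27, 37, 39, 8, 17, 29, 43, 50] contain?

14

Count, for every r in R, how many entries of L exceed r:
r = 8: 22, 23, 26, 27, 37, 39 → 6
r = 17: 22, 23, 26, 27, 37, 39 → 6
r = 29: 37, 39 → 2
r = 43: none → 0
r = 50: none → 0
Cross-inversions: 6 + 6 + 2 + 0 + 0 = 14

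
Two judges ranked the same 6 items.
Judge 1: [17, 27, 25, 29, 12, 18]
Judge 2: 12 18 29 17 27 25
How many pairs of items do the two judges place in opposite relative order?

There are 11 discordant pairs.

Assign each item its position (1..6) in the first ordering, then rewrite the second ordering as that position sequence:
positions: 17→1, 27→2, 25→3, 29→4, 12→5, 18→6
second ordering as positions: [5, 6, 4, 1, 2, 3]
Discordant pairs = inversions in this position sequence.
5: 4, 1, 2, 3 → 4
6: 4, 1, 2, 3 → 4
4: 1, 2, 3 → 3
1: 0
2: 0
3: 0
Total: 4 + 4 + 3 + 0 + 0 + 0 = 11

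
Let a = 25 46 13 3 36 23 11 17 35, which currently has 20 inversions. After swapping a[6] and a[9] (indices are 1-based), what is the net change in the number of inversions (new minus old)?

+1

Positions 6 and 9 hold 23 and 35; after swapping, the array is [25, 46, 13, 3, 36, 35, 11, 17, 23].
Sweep left to right; for each value list the smaller values that follow it:
25 → 13, 3, 11, 17, 23 → 5
46 → 13, 3, 36, 35, 11, 17, 23 → 7
13 → 3, 11 → 2
3 → none → 0
36 → 35, 11, 17, 23 → 4
35 → 11, 17, 23 → 3
11 → none → 0
17 → none → 0
23 → none → 0
Sum: 5 + 7 + 2 + 0 + 4 + 3 + 0 + 0 + 0 = 21
Change: 21 − 20 = +1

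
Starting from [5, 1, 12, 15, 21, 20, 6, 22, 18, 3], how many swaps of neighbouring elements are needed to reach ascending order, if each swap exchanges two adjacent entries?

Minimum adjacent swaps = number of inversions (each swap of adjacent out-of-order elements removes one inversion and no swap can remove more).
Count inversions — for each element, later elements that are smaller:
5: 1, 3 → 2
1: none → 0
12: 6, 3 → 2
15: 6, 3 → 2
21: 20, 6, 18, 3 → 4
20: 6, 18, 3 → 3
6: 3 → 1
22: 18, 3 → 2
18: 3 → 1
3: none → 0
Total inversions: 2 + 0 + 2 + 2 + 4 + 3 + 1 + 2 + 1 + 0 = 17

17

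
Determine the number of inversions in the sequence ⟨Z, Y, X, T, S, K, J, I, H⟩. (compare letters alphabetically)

36

Sweep left to right; for each value list the smaller values that follow it:
Z → Y, X, T, S, K, J, I, H → 8
Y → X, T, S, K, J, I, H → 7
X → T, S, K, J, I, H → 6
T → S, K, J, I, H → 5
S → K, J, I, H → 4
K → J, I, H → 3
J → I, H → 2
I → H → 1
H → none → 0
Sum: 8 + 7 + 6 + 5 + 4 + 3 + 2 + 1 + 0 = 36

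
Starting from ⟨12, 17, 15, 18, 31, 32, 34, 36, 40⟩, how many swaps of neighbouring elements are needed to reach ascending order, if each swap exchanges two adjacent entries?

Minimum adjacent swaps = number of inversions (each swap of adjacent out-of-order elements removes one inversion and no swap can remove more).
Count inversions — for each element, later elements that are smaller:
12: none → 0
17: 15 → 1
15: none → 0
18: none → 0
31: none → 0
32: none → 0
34: none → 0
36: none → 0
40: none → 0
Total inversions: 0 + 1 + 0 + 0 + 0 + 0 + 0 + 0 + 0 = 1

1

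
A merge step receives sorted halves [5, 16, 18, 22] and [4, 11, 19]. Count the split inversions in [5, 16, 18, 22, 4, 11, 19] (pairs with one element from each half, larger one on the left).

8

Take each right-half value and tally the left-half values above it:
r = 4: 5, 16, 18, 22 → 4
r = 11: 16, 18, 22 → 3
r = 19: 22 → 1
Cross-inversions: 4 + 3 + 1 = 8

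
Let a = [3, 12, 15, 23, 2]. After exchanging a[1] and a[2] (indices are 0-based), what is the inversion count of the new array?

Inversions: 5

Positions 1 and 2 hold 12 and 15; after swapping, the array is [3, 15, 12, 23, 2].
Sweep left to right; for each value list the smaller values that follow it:
3: 1
15: 2
12: 1
23: 1
2: 0
Sum: 1 + 2 + 1 + 1 + 0 = 5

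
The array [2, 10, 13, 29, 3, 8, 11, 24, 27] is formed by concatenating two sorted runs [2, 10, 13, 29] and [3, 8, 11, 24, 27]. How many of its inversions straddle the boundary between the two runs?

10 cross-inversions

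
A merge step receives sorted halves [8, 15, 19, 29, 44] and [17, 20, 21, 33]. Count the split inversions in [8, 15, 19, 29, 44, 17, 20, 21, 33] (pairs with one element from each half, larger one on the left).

8

Count, for every r in R, how many entries of L exceed r:
r = 17: 19, 29, 44 → 3
r = 20: 29, 44 → 2
r = 21: 29, 44 → 2
r = 33: 44 → 1
Cross-inversions: 3 + 2 + 2 + 1 = 8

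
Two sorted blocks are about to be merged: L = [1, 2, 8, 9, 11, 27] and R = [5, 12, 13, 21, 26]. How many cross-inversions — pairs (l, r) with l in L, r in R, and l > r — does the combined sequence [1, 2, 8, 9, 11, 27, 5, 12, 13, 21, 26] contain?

For each element r of the right run, count left-run elements greater than r:
r = 5: 8, 9, 11, 27 → 4
r = 12: 27 → 1
r = 13: 27 → 1
r = 21: 27 → 1
r = 26: 27 → 1
Cross-inversions: 4 + 1 + 1 + 1 + 1 = 8

8 split inversions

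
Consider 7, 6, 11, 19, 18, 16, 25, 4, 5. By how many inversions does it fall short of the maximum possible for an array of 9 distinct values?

Maximum inversions for 9 distinct elements is C(9, 2) = 9·8/2 = 36.
Current inversions — for each element, count later smaller elements:
7: 3
6: 2
11: 2
19: 4
18: 3
16: 2
25: 2
4: 0
5: 0
Current total: 3 + 2 + 2 + 4 + 3 + 2 + 2 + 0 + 0 = 18
Shortfall: 36 − 18 = 18

18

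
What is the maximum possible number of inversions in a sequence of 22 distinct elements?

The maximum occurs when the array is in strictly decreasing order: every one of the C(22, 2) pairs is inverted.
C(22, 2) = 22·21/2 = 231

231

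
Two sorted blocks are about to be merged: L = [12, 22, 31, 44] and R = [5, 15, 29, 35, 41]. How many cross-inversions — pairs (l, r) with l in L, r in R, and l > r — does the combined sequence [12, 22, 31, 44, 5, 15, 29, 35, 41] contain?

For each element r of the right run, count left-run elements greater than r:
r = 5: 12, 22, 31, 44 → 4
r = 15: 22, 31, 44 → 3
r = 29: 31, 44 → 2
r = 35: 44 → 1
r = 41: 44 → 1
Cross-inversions: 4 + 3 + 2 + 1 + 1 = 11

11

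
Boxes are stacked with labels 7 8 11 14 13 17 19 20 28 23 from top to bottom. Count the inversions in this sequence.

2

Element-by-element contributions:
7 → none → 0
8 → none → 0
11 → none → 0
14 → 13 → 1
13 → none → 0
17 → none → 0
19 → none → 0
20 → none → 0
28 → 23 → 1
23 → none → 0
Sum: 0 + 0 + 0 + 1 + 0 + 0 + 0 + 0 + 1 + 0 = 2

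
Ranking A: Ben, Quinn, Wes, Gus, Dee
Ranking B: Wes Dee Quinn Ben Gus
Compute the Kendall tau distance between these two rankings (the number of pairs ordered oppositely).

Discordant pairs: 6

Assign each item its position (1..5) in the first ordering, then rewrite the second ordering as that position sequence:
positions: Ben→1, Quinn→2, Wes→3, Gus→4, Dee→5
second ordering as positions: [3, 5, 2, 1, 4]
Discordant pairs = inversions in this position sequence.
3: 2, 1 → 2
5: 2, 1, 4 → 3
2: 1 → 1
1: 0
4: 0
Total: 2 + 3 + 1 + 0 + 0 = 6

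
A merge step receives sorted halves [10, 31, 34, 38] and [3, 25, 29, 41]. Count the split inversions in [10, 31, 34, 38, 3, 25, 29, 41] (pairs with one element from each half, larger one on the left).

Take each right-half value and tally the left-half values above it:
r = 3: 10, 31, 34, 38 → 4
r = 25: 31, 34, 38 → 3
r = 29: 31, 34, 38 → 3
r = 41: none → 0
Cross-inversions: 4 + 3 + 3 + 0 = 10

10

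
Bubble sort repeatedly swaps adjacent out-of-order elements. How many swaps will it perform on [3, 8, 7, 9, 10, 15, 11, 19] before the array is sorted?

Each adjacent swap fixes exactly one inversion, so the minimum swap count equals the number of inversions.
Count inversions — for each element, later elements that are smaller:
3: none → 0
8: 7 → 1
7: none → 0
9: none → 0
10: none → 0
15: 11 → 1
11: none → 0
19: none → 0
Total inversions: 0 + 1 + 0 + 0 + 0 + 1 + 0 + 0 = 2

2 adjacent swaps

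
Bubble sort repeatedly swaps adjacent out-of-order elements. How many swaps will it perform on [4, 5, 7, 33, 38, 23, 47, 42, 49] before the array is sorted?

3

Each adjacent swap fixes exactly one inversion, so the minimum swap count equals the number of inversions.
Count inversions — for each element, later elements that are smaller:
4: none → 0
5: none → 0
7: none → 0
33: 23 → 1
38: 23 → 1
23: none → 0
47: 42 → 1
42: none → 0
49: none → 0
Total inversions: 0 + 0 + 0 + 1 + 1 + 0 + 1 + 0 + 0 = 3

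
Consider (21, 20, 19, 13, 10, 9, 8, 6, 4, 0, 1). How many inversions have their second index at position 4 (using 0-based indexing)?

4

The element at index 4 is 10.
Elements before it: 21, 20, 19, 13
Those larger than 10: 21, 20, 19, 13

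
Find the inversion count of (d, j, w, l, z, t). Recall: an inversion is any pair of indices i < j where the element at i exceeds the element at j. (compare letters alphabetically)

3 out-of-order pairs

Count, for each position, how many later elements it exceeds:
d: 0
j: 0
w: 2
l: 0
z: 1
t: 0
Sum: 0 + 0 + 2 + 0 + 1 + 0 = 3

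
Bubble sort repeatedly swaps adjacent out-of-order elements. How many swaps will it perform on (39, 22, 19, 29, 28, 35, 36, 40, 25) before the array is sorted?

Each adjacent swap fixes exactly one inversion, so the minimum swap count equals the number of inversions.
Count inversions — for each element, later elements that are smaller:
39: 22, 19, 29, 28, 35, 36, 25 → 7
22: 19 → 1
19: none → 0
29: 28, 25 → 2
28: 25 → 1
35: 25 → 1
36: 25 → 1
40: 25 → 1
25: none → 0
Total inversions: 7 + 1 + 0 + 2 + 1 + 1 + 1 + 1 + 0 = 14

14 swaps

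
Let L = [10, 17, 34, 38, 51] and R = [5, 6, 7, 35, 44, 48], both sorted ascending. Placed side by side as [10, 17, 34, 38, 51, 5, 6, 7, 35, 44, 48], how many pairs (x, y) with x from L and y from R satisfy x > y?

19 split inversions

For each element r of the right run, count left-run elements greater than r:
r = 5: 10, 17, 34, 38, 51 → 5
r = 6: 10, 17, 34, 38, 51 → 5
r = 7: 10, 17, 34, 38, 51 → 5
r = 35: 38, 51 → 2
r = 44: 51 → 1
r = 48: 51 → 1
Cross-inversions: 5 + 5 + 5 + 2 + 1 + 1 = 19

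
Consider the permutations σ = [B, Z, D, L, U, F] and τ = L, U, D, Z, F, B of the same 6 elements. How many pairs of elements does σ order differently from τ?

Assign each item its position (1..6) in the first ordering, then rewrite the second ordering as that position sequence:
positions: B→1, Z→2, D→3, L→4, U→5, F→6
second ordering as positions: [4, 5, 3, 2, 6, 1]
Discordant pairs = inversions in this position sequence.
4: 3, 2, 1 → 3
5: 3, 2, 1 → 3
3: 2, 1 → 2
2: 1 → 1
6: 1 → 1
1: 0
Total: 3 + 3 + 2 + 1 + 1 + 0 = 10

10 discordant pairs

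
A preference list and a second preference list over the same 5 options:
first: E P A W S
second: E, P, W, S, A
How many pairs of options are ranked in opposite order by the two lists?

Assign each item its position (1..5) in the first ordering, then rewrite the second ordering as that position sequence:
positions: E→1, P→2, A→3, W→4, S→5
second ordering as positions: [1, 2, 4, 5, 3]
Discordant pairs = inversions in this position sequence.
1: 0
2: 0
4: 3 → 1
5: 3 → 1
3: 0
Total: 0 + 0 + 1 + 1 + 0 = 2

2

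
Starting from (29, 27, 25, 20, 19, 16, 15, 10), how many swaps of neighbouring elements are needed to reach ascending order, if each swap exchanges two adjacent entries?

28

The minimum number of adjacent swaps to sort an array equals its inversion count, since every such swap removes exactly one inversion.
Count inversions — for each element, later elements that are smaller:
29: 27, 25, 20, 19, 16, 15, 10 → 7
27: 25, 20, 19, 16, 15, 10 → 6
25: 20, 19, 16, 15, 10 → 5
20: 19, 16, 15, 10 → 4
19: 16, 15, 10 → 3
16: 15, 10 → 2
15: 10 → 1
10: none → 0
Total inversions: 7 + 6 + 5 + 4 + 3 + 2 + 1 + 0 = 28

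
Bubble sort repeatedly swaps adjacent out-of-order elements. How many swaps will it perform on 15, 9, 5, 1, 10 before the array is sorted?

7 adjacent swaps

Each adjacent swap fixes exactly one inversion, so the minimum swap count equals the number of inversions.
Count inversions — for each element, later elements that are smaller:
15: 9, 5, 1, 10 → 4
9: 5, 1 → 2
5: 1 → 1
1: none → 0
10: none → 0
Total inversions: 4 + 2 + 1 + 0 + 0 = 7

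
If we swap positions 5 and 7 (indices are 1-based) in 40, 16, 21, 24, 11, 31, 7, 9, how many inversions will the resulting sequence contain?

Positions 5 and 7 hold 11 and 7; after swapping, the array is [40, 16, 21, 24, 7, 31, 11, 9].
Count, for each position, how many later elements it exceeds:
40 → 16, 21, 24, 7, 31, 11, 9 → 7
16 → 7, 11, 9 → 3
21 → 7, 11, 9 → 3
24 → 7, 11, 9 → 3
7 → none → 0
31 → 11, 9 → 2
11 → 9 → 1
9 → none → 0
Sum: 7 + 3 + 3 + 3 + 0 + 2 + 1 + 0 = 19

Inversions: 19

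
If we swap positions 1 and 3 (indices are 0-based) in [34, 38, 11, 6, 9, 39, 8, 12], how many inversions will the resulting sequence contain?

13

Positions 1 and 3 hold 38 and 6; after swapping, the array is [34, 6, 11, 38, 9, 39, 8, 12].
Sweep left to right; for each value list the smaller values that follow it:
34: 5
6: 0
11: 2
38: 3
9: 1
39: 2
8: 0
12: 0
Sum: 5 + 0 + 2 + 3 + 1 + 2 + 0 + 0 = 13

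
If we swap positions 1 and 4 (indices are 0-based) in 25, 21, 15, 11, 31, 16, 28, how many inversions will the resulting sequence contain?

Positions 1 and 4 hold 21 and 31; after swapping, the array is [25, 31, 15, 11, 21, 16, 28].
Sweep left to right; for each value list the smaller values that follow it:
25: 4
31: 5
15: 1
11: 0
21: 1
16: 0
28: 0
Sum: 4 + 5 + 1 + 0 + 1 + 0 + 0 = 11

There are 11 inversions.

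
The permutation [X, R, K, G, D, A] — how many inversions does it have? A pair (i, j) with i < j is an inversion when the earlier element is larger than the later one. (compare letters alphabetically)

15 inversions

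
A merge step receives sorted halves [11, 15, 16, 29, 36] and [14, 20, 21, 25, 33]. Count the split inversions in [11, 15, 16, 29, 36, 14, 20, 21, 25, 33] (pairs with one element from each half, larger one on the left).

There are 11 cross-inversions.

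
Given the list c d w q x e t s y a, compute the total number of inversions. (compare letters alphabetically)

Element-by-element contributions:
c → a → 1
d → a → 1
w → q, e, t, s, a → 5
q → e, a → 2
x → e, t, s, a → 4
e → a → 1
t → s, a → 2
s → a → 1
y → a → 1
a → none → 0
Sum: 1 + 1 + 5 + 2 + 4 + 1 + 2 + 1 + 1 + 0 = 18

18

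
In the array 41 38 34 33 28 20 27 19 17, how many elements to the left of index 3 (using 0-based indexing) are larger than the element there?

The element at index 3 is 33.
Elements before it: 41, 38, 34
Those larger than 33: 41, 38, 34

3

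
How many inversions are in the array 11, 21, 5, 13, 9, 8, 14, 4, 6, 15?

25

For each element, count later entries that are smaller:
11: 5
21: 8
5: 1
13: 4
9: 3
8: 2
14: 2
4: 0
6: 0
15: 0
Sum: 5 + 8 + 1 + 4 + 3 + 2 + 2 + 0 + 0 + 0 = 25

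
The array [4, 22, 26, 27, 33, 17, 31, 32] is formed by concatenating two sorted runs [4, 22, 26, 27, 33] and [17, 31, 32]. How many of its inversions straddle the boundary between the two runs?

Split inversions: 6

Take each right-half value and tally the left-half values above it:
r = 17: 22, 26, 27, 33 → 4
r = 31: 33 → 1
r = 32: 33 → 1
Cross-inversions: 4 + 1 + 1 = 6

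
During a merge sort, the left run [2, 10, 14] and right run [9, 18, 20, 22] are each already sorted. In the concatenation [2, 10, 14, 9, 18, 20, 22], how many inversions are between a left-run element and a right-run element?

Count, for every r in R, how many entries of L exceed r:
r = 9: 10, 14 → 2
r = 18: none → 0
r = 20: none → 0
r = 22: none → 0
Cross-inversions: 2 + 0 + 0 + 0 = 2

Split inversions: 2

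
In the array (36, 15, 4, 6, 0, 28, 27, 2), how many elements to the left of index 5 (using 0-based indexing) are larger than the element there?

1

The element at index 5 is 28.
Elements before it: 36, 15, 4, 6, 0
Those larger than 28: 36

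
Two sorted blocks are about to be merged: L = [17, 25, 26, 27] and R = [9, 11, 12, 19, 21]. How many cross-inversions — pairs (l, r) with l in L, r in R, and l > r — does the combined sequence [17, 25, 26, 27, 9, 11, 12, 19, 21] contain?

Take each right-half value and tally the left-half values above it:
r = 9: 17, 25, 26, 27 → 4
r = 11: 17, 25, 26, 27 → 4
r = 12: 17, 25, 26, 27 → 4
r = 19: 25, 26, 27 → 3
r = 21: 25, 26, 27 → 3
Cross-inversions: 4 + 4 + 4 + 3 + 3 = 18

18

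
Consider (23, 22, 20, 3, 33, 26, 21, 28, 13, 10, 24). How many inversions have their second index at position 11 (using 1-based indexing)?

The element at index 11 is 24.
Elements before it: 23, 22, 20, 3, 33, 26, 21, 28, 13, 10
Those larger than 24: 33, 26, 28

3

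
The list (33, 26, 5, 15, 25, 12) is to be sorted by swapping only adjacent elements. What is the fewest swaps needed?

There are 11 swaps.

The minimum number of adjacent swaps to sort an array equals its inversion count, since every such swap removes exactly one inversion.
Count inversions — for each element, later elements that are smaller:
33: 26, 5, 15, 25, 12 → 5
26: 5, 15, 25, 12 → 4
5: none → 0
15: 12 → 1
25: 12 → 1
12: none → 0
Total inversions: 5 + 4 + 0 + 1 + 1 + 0 = 11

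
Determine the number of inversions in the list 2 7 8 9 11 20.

0 out-of-order pairs

Out-of-order index pairs (1-indexed):
(none)
That's 0 pairs.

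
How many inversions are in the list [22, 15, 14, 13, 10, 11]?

Sweep left to right; for each value list the smaller values that follow it:
22: 5
15: 4
14: 3
13: 2
10: 0
11: 0
Sum: 5 + 4 + 3 + 2 + 0 + 0 = 14

14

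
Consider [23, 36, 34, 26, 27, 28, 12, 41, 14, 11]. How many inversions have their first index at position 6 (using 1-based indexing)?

3

The element at index 6 is 28.
Elements after it: 12, 41, 14, 11
Those smaller than 28: 12, 14, 11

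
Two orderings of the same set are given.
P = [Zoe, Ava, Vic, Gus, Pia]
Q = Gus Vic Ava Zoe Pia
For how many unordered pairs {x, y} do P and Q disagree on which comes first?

Disagreeing pairs: 6

Assign each item its position (1..5) in the first ordering, then rewrite the second ordering as that position sequence:
positions: Zoe→1, Ava→2, Vic→3, Gus→4, Pia→5
second ordering as positions: [4, 3, 2, 1, 5]
Discordant pairs = inversions in this position sequence.
4: 3, 2, 1 → 3
3: 2, 1 → 2
2: 1 → 1
1: 0
5: 0
Total: 3 + 2 + 1 + 0 + 0 = 6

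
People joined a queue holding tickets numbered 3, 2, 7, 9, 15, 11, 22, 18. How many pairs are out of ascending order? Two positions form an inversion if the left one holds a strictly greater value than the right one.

Count, for each position, how many later elements it exceeds:
3 → 2 → 1
2 → none → 0
7 → none → 0
9 → none → 0
15 → 11 → 1
11 → none → 0
22 → 18 → 1
18 → none → 0
Sum: 1 + 0 + 0 + 0 + 1 + 0 + 1 + 0 = 3

There are 3 out-of-order pairs.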